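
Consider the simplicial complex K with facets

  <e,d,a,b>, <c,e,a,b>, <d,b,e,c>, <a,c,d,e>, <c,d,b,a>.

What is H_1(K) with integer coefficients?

H_1 ≅ 0.

We work with the vertex ordering a < b < c < d < e. The simplices of K, each written with vertices in increasing order, are:

  0-simplices (5): a, b, c, d, e
  1-simplices (10): ab, ac, ad, ae, bc, bd, be, cd, ce, de
  2-simplices (10): abc, abd, abe, acd, ace, ade, bcd, bce, bde, cde
  3-simplices (5): abcd, abce, abde, acde, bcde

so the chain groups are C_0 ≅ Z^5, C_1 ≅ Z^10, C_2 ≅ Z^10, C_3 ≅ Z^5.

The boundary map ∂_1: C_1 → C_0 maps an edge to its endpoints' difference, ∂[p,q] = q − p. For instance
  ∂ae = e − a.
The 5×10 boundary matrix has rank 4 and Smith normal form diag(1,1,1,1).

∂_2: C_2 → C_1 maps a triangle to the signed sum of its edges. For instance
  ∂cde = de − ce + cd,
  ∂ace = ce − ae + ac.
The 10×10 boundary matrix has rank 6 and Smith normal form diag(1,1,1,1,1,1).

∂_3: C_3 → C_2 sends each 3-simplex σ to the alternating sum Σ_i (−1)^i (σ with its i-th vertex removed). For instance
  ∂abce = bce − ace + abe − abc,
  ∂abde = bde − ade + abe − abd.
The resulting 10×5 matrix has rank 4, and its Smith normal form has invariant factors (1,1,1,1).

From H_k ≅ ker(∂_k) / im(∂_{k+1}) we obtain:

  H_1: rank ker ∂_1 − rank ∂_2 = (10 − 4) − 6 = 0, and the invariant factors of ∂_2 are all 1, so H_1 ≅ 0.

(K is a triangulation of the 3-sphere S^3.)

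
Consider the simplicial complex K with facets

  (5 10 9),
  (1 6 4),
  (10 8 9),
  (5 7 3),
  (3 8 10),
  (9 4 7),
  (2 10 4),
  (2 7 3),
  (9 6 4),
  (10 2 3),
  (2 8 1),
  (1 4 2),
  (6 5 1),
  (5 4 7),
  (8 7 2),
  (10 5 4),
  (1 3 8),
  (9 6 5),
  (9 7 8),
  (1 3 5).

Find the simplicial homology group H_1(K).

H_1 = Z ⊕ Z/2.

Take the total order 1 < 2 < 3 < 4 < 5 < 6 < 7 < 8 < 9 < 10 on the vertex set. Then K (dimension 2) consists of the simplices:

  0-simplices (10): [1], [2], [3], [4], [5], [6], [7], [8], [9], [10]
  1-simplices (30): (30 of them)
  2-simplices (20): (20 of them)

giving chain groups C_0 ≅ Z^10, C_1 ≅ Z^30, C_2 ≅ Z^20.

Boundary ∂_1: C_1 → C_0 is given by ∂[p,q] = [q] − [p]. For instance
  ∂[4,7] = [7] − [4].
As a 10×30 matrix over Z this has rank 9, with invariant factors (1,1,1,1,1,1,1,1,1).

∂_2: C_2 → C_1 sends each 2-simplex [p,q,r] to [q,r] − [p,r] + [p,q]. For instance
  ∂[7,8,9] = [8,9] − [7,9] + [7,8],
  ∂[2,3,7] = [3,7] − [2,7] + [2,3].
The 30×20 boundary matrix has rank 20 and Smith normal form diag(1,1,1,1,1,1,1,1,1,1,1,1,1,1,1,1,1,1,1,2).

Now H_k = ker ∂_k / im ∂_{k+1}, so:

  H_1: rank ker ∂_1 − rank ∂_2 = (30 − 9) − 20 = 1, and ∂_2 has invariant factor 2 > 1, so H_1 = Z ⊕ Z/2.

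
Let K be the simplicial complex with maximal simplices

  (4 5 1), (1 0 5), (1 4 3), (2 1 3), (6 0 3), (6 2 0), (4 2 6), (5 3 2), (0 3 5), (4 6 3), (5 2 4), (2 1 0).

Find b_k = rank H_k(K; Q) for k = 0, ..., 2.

b_0 = 1, b_1 = 0, b_2 = 0.

Order the vertices as 0 < 1 < 2 < 3 < 4 < 5 < 6. Listing each simplex with vertices in this order, K has dimension 2 with simplices:

  0-simplices (7): [0], [1], [2], [3], [4], [5], [6]
  1-simplices (18): [0,1], [0,2], [0,3], [0,5], [0,6], [1,2], [1,3], [1,4], [1,5], [2,3], [2,4], [2,5], [2,6], [3,4], [3,5], [3,6], [4,5], [4,6]
  2-simplices (12): [0,1,2], [0,1,5], [0,2,6], [0,3,5], [0,3,6], [1,2,3], [1,3,4], [1,4,5], [2,3,5], [2,4,5], [2,4,6], [3,4,6]

Hence C_0 ≅ Z^7, C_1 ≅ Z^18, C_2 ≅ Z^12.

The boundary map ∂_1: C_1 → C_0 is given by ∂[p,q] = [q] − [p].
As a 7×18 matrix over Z this has rank 6, with invariant factors (1,1,1,1,1,1).

∂_2: C_2 → C_1 acts by ∂[p,q,r] = [q,r] − [p,r] + [p,q]. For instance
  ∂[0,1,5] = [1,5] − [0,5] + [0,1],
  ∂[3,4,6] = [4,6] − [3,6] + [3,4].
As a 18×12 matrix over Z this has rank 12, with invariant factors (1,1,1,1,1,1,1,1,1,1,1,2).

Reading off H_k = ker ∂_k / im ∂_{k+1}:

  H_0: rank C_0 − rank ∂_1 = 7 − 6 = 1, and the invariant factors of ∂_1 are all 1, so H_0 = Z.
  H_1: rank ker ∂_1 − rank ∂_2 = (18 − 6) − 12 = 0, and ∂_2 has invariant factor 2 > 1, so H_1 = Z/2.
  H_2: rank ker ∂_2 − rank ∂_3 = (12 − 12) − 0 = 0, and there is no ∂_3, so H_2 = 0.

Hence the Betti numbers are b_0 = 1, b_1 = 0, b_2 = 0.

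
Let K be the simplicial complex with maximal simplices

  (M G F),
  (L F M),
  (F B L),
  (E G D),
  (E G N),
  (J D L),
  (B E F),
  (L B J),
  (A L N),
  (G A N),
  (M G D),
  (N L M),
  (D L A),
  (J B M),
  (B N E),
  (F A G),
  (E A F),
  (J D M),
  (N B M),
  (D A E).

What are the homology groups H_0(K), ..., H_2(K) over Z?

Take the total order A < B < D < E < F < G < J < L < M < N on the vertex set. Then K (dimension 2) consists of the simplices:

  0-simplices (10): A, B, D, E, F, G, J, L, M, N
  1-simplices (30): AD, AE, AF, AG, AL, AN, BE, BF, BJ, BL, BM, BN, DE, DG, DJ, DL, DM, EF, EG, EN, FG, FL, FM, GM, GN, JL, JM, LM, LN, MN
  2-simplices (20): ADE, ADL, AEF, AFG, AGN, ALN, BEF, BEN, BFL, BJL, BJM, BMN, DEG, DGM, DJL, DJM, EGN, FGM, FLM, LMN

so the chain groups are C_0 ≅ Z^10, C_1 ≅ Z^30, C_2 ≅ Z^20.

Boundary ∂_1: C_1 → C_0 is given by ∂[p,q] = [q] − [p]. For instance
  ∂EF = F − E.
As a 10×30 matrix over Z this has rank 9, with invariant factors (1,1,1,1,1,1,1,1,1).

The boundary map ∂_2: C_2 → C_1 acts by ∂[p,q,r] = [q,r] − [p,r] + [p,q]. For instance
  ∂EGN = GN − EN + EG,
  ∂FLM = LM − FM + FL.
The 30×20 boundary matrix has rank 20 and Smith normal form diag(1,1,1,1,1,1,1,1,1,1,1,1,1,1,1,1,1,1,1,2).

Computing H_k = (kernel of ∂_k) / (image of ∂_{k+1}):

  H_0: rank C_0 − rank ∂_1 = 10 − 9 = 1, and the invariant factors of ∂_1 are all 1, so H_0 = Z.
  H_1: rank ker ∂_1 − rank ∂_2 = (30 − 9) − 20 = 1, and ∂_2 has invariant factor 2 > 1, so H_1 = Z ⊕ Z/2Z.
  H_2: rank ker ∂_2 − rank ∂_3 = (20 − 20) − 0 = 0, and there is no ∂_3, so H_2 = 0.

As a check, the Euler characteristic is 10 − 30 + 20 = 0, which agrees with 1 − 1 + 0 = 0.
(K is a triangulation of the Klein bottle.)

H_0 ≅ Z,  H_1 ≅ Z ⊕ Z/2Z,  H_2 = 0.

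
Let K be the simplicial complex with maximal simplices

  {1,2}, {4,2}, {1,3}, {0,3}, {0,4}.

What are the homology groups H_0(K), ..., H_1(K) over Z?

Fix the vertex order 0 < 1 < 2 < 3 < 4 and write every simplex with vertices in increasing order. Then dim K = 1 and the simplices of K are:

  0-simplices (5): [0], [1], [2], [3], [4]
  1-simplices (5): [0,3], [0,4], [1,2], [1,3], [2,4]

so the chain groups are C_0 ≅ Z^5, C_1 ≅ Z^5.

Boundary ∂_1: C_1 → C_0 maps an edge to its endpoints' difference, ∂[p,q] = q − p.
The 5×5 boundary matrix has rank 4 and Smith normal form diag(1,1,1,1).

Computing H_k = (kernel of ∂_k) / (image of ∂_{k+1}):

  H_0: rank C_0 − rank ∂_1 = 5 − 4 = 1, and the invariant factors of ∂_1 are all 1, so H_0 = Z.
  H_1: rank ker ∂_1 − rank ∂_2 = (5 − 4) − 0 = 1, and there is no ∂_2, so H_1 = Z.

H_0 = Z,  H_1 = Z.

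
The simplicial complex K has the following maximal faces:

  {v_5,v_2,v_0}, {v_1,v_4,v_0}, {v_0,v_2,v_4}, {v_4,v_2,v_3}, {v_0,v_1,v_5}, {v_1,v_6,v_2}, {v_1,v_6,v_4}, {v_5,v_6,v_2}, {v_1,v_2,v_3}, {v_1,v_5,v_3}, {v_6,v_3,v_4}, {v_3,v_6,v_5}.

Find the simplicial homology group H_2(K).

Fix the vertex order v_0 < v_1 < v_2 < v_3 < v_4 < v_5 < v_6 and write every simplex with vertices in increasing order. Then dim K = 2 and the simplices of K are:

  0-simplices (7): [v_0], [v_1], [v_2], [v_3], [v_4], [v_5], [v_6]
  1-simplices (18): (18 of them)
  2-simplices (12): (12 of them)

giving chain groups C_0 ≅ Z^7, C_1 ≅ Z^18, C_2 ≅ Z^12.

The boundary map ∂_1: C_1 → C_0 sends each edge [p,q] (with p < q) to q − p. For instance
  ∂[v_0,v_2] = [v_2] − [v_0].
The 7×18 boundary matrix has rank 6 and Smith normal form diag(1,1,1,1,1,1).

∂_2: C_2 → C_1 maps a triangle to the signed sum of its edges. For instance
  ∂[v_1,v_2,v_6] = [v_2,v_6] − [v_1,v_6] + [v_1,v_2],
  ∂[v_0,v_2,v_4] = [v_2,v_4] − [v_0,v_4] + [v_0,v_2].
The 18×12 boundary matrix has rank 12 and Smith normal form diag(1,1,1,1,1,1,1,1,1,1,1,2).

Reading off H_k = ker ∂_k / im ∂_{k+1}:

  H_2: rank ker ∂_2 − rank ∂_3 = (12 − 12) − 0 = 0, and there is no ∂_3, so H_2 = 0.

H_2 ≅ 0.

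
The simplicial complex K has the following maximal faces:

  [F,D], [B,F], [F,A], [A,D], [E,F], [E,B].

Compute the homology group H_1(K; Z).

K has 5 vertices, 6 edges.
rank ∂_1 = 4, rank ∂_2 = 0 ⇒ b_1 = 6 − 4 − 0 = 2. So H_1 ≅ Z^2.

H_1 ≅ Z^2.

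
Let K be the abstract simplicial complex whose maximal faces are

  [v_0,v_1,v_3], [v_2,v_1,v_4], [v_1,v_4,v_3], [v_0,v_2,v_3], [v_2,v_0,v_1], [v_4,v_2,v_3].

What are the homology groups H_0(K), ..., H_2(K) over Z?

H_0 = Z,  H_1 = 0,  H_2 = Z.

We work with the vertex ordering v_0 < v_1 < v_2 < v_3 < v_4. The simplices of K, each written with vertices in increasing order, are:

  0-simplices (5): [v_0], [v_1], [v_2], [v_3], [v_4]
  1-simplices (9): [v_0,v_1], [v_0,v_2], [v_0,v_3], [v_1,v_2], [v_1,v_3], [v_1,v_4], [v_2,v_3], [v_2,v_4], [v_3,v_4]
  2-simplices (6): [v_0,v_1,v_2], [v_0,v_1,v_3], [v_0,v_2,v_3], [v_1,v_2,v_4], [v_1,v_3,v_4], [v_2,v_3,v_4]

so the chain groups are C_0 ≅ Z^5, C_1 ≅ Z^9, C_2 ≅ Z^6.

∂_1: C_1 → C_0 maps an edge to its endpoints' difference, ∂[p,q] = q − p. For instance
  ∂[v_1,v_3] = [v_3] − [v_1].
The 5×9 boundary matrix has rank 4 and Smith normal form diag(1,1,1,1).

The boundary map ∂_2: C_2 → C_1 maps a triangle to the signed sum of its edges. For instance
  ∂[v_0,v_1,v_3] = [v_1,v_3] − [v_0,v_3] + [v_0,v_1],
  ∂[v_2,v_3,v_4] = [v_3,v_4] − [v_2,v_4] + [v_2,v_3].
As a 9×6 matrix over Z this has rank 5, with invariant factors (1,1,1,1,1).

From H_k ≅ ker(∂_k) / im(∂_{k+1}) we obtain:

  H_0: rank C_0 − rank ∂_1 = 5 − 4 = 1, and the invariant factors of ∂_1 are all 1, so H_0 = Z.
  H_1: rank ker ∂_1 − rank ∂_2 = (9 − 4) − 5 = 0, and the invariant factors of ∂_2 are all 1, so H_1 = 0.
  H_2: rank ker ∂_2 − rank ∂_3 = (6 − 5) − 0 = 1, and there is no ∂_3, so H_2 = Z.

As a check, the Euler characteristic is 5 − 9 + 6 = 2, which agrees with 1 − 0 + 1 = 2.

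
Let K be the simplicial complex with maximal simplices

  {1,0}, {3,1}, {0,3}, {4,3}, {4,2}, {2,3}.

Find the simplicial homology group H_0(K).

H_0 = Z.

Fix the vertex order 0 < 1 < 2 < 3 < 4 and write every simplex with vertices in increasing order. Then dim K = 1 and the simplices of K are:

  0-simplices (5): [0], [1], [2], [3], [4]
  1-simplices (6): [0,1], [0,3], [1,3], [2,3], [2,4], [3,4]

giving chain groups C_0 ≅ Z^5, C_1 ≅ Z^6.

Boundary ∂_1: C_1 → C_0 maps an edge to its endpoints' difference, ∂[p,q] = q − p. For instance
  ∂[3,4] = [4] − [3].
This gives a 5×6 integer matrix of rank 4; reducing to Smith normal form yields diagonal entries (1,1,1,1).

Reading off H_k = ker ∂_k / im ∂_{k+1}:

  H_0: rank C_0 − rank ∂_1 = 5 − 4 = 1, and the invariant factors of ∂_1 are all 1, so H_0 = Z.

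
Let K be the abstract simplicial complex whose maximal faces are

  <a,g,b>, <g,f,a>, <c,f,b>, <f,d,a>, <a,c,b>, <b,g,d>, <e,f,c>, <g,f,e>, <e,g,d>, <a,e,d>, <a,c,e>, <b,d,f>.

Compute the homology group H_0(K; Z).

Order the vertices as a < b < c < d < e < f < g. Listing each simplex with vertices in this order, K has dimension 2 with simplices:

  0-simplices (7): a, b, c, d, e, f, g
  1-simplices (18): ab, ac, ad, ae, af, ag, bc, bd, bf, bg, ce, cf, de, df, dg, ef, eg, fg
  2-simplices (12): abc, abg, ace, ade, adf, afg, bcf, bdf, bdg, cef, deg, efg

so the chain groups are C_0 ≅ Z^7, C_1 ≅ Z^18, C_2 ≅ Z^12.

Boundary ∂_1: C_1 → C_0 maps an edge to its endpoints' difference, ∂[p,q] = q − p. For instance
  ∂bc = c − b.
As a 7×18 matrix over Z this has rank 6, with invariant factors (1,1,1,1,1,1).

The boundary map ∂_2: C_2 → C_1 sends each 2-simplex [p,q,r] to [q,r] − [p,r] + [p,q]. For instance
  ∂abg = bg − ag + ab,
  ∂efg = fg − eg + ef.
As a 18×12 matrix over Z this has rank 12, with invariant factors (1,1,1,1,1,1,1,1,1,1,1,2).

Computing H_k = (kernel of ∂_k) / (image of ∂_{k+1}):

  H_0: rank C_0 − rank ∂_1 = 7 − 6 = 1, and the invariant factors of ∂_1 are all 1, so H_0 ≅ Z.

H_0 ≅ Z.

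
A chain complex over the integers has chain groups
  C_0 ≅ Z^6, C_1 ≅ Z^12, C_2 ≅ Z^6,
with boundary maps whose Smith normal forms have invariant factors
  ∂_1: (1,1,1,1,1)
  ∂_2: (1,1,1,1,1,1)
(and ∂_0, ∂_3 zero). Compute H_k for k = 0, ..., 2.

H_0 ≅ Z,  H_1 ≅ Z,  H_2 = 0.

H_0: b_0 = 6 − 0 − 5 = 1; torsion from ∂_1 factors > 1: none. So H_0 ≅ Z.
H_1: b_1 = 12 − 5 − 6 = 1; torsion from ∂_2 factors > 1: none. So H_1 ≅ Z.
H_2: b_2 = 6 − 6 − 0 = 0; torsion from ∂_3 factors > 1: none. So H_2 ≅ 0.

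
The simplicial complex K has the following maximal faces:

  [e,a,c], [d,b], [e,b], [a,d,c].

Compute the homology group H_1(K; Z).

H_1 = Z.

K has 5 vertices, 7 edges, 2 triangles.
rank ∂_1 = 4, rank ∂_2 = 2 ⇒ b_1 = 7 − 4 − 2 = 1; all invariant factors of ∂_2 are 1 so no torsion. So H_1 ≅ Z.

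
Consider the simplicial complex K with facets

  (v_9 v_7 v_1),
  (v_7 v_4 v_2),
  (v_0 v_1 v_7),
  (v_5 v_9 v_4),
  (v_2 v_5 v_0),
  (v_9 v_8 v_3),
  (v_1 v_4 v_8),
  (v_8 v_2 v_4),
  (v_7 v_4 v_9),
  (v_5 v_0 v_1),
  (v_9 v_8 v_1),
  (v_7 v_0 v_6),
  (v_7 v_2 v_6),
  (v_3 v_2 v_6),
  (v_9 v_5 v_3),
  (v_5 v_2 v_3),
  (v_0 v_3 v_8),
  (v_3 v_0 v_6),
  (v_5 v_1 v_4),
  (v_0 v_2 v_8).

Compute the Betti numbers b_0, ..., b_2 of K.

b_0 = 1, b_1 = 1, b_2 = 0.

Fix the vertex order v_0 < v_1 < v_2 < v_3 < v_4 < v_5 < v_6 < v_7 < v_8 < v_9 and write every simplex with vertices in increasing order. Then dim K = 2 and the simplices of K are:

  0-simplices (10): [v_0], [v_1], [v_2], [v_3], [v_4], [v_5], [v_6], [v_7], [v_8], [v_9]
  1-simplices (30): (30 of them)
  2-simplices (20): (20 of them)

giving chain groups C_0 ≅ Z^10, C_1 ≅ Z^30, C_2 ≅ Z^20.

Boundary ∂_1: C_1 → C_0 sends each edge [p,q] (with p < q) to q − p.
The resulting 10×30 matrix has rank 9, and its Smith normal form has invariant factors (1,1,1,1,1,1,1,1,1).

∂_2: C_2 → C_1 maps a triangle to the signed sum of its edges. For instance
  ∂[v_0,v_2,v_8] = [v_2,v_8] − [v_0,v_8] + [v_0,v_2],
  ∂[v_2,v_3,v_6] = [v_3,v_6] − [v_2,v_6] + [v_2,v_3].
The resulting 30×20 matrix has rank 20, and its Smith normal form has invariant factors (1,1,1,1,1,1,1,1,1,1,1,1,1,1,1,1,1,1,1,2).

Reading off H_k = ker ∂_k / im ∂_{k+1}:

  H_0: rank C_0 − rank ∂_1 = 10 − 9 = 1, and the invariant factors of ∂_1 are all 1, so H_0 = Z.
  H_1: rank ker ∂_1 − rank ∂_2 = (30 − 9) − 20 = 1, and ∂_2 has invariant factor 2 > 1, so H_1 = Z × Z/2.
  H_2: rank ker ∂_2 − rank ∂_3 = (20 − 20) − 0 = 0, and there is no ∂_3, so H_2 = 0.

As a check, the Euler characteristic is 10 − 30 + 20 = 0, which agrees with 1 − 1 + 0 = 0.

Hence the Betti numbers are b_0 = 1, b_1 = 1, b_2 = 0.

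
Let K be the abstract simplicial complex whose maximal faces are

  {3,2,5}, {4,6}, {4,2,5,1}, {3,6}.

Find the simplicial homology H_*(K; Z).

H_0 ≅ Z,  H_1 ≅ Z,  H_2 = 0,  H_3 = 0.

We work with the vertex ordering 1 < 2 < 3 < 4 < 5 < 6. The simplices of K, each written with vertices in increasing order, are:

  0-simplices (6): [1], [2], [3], [4], [5], [6]
  1-simplices (10): [1,2], [1,4], [1,5], [2,3], [2,4], [2,5], [3,5], [3,6], [4,5], [4,6]
  2-simplices (5): [1,2,4], [1,2,5], [1,4,5], [2,3,5], [2,4,5]
  3-simplices (1): [1,2,4,5]

so the chain groups are C_0 ≅ Z^6, C_1 ≅ Z^10, C_2 ≅ Z^5, C_3 ≅ Z^1.

∂_1: C_1 → C_0 is given by ∂[p,q] = [q] − [p]. For instance
  ∂[2,3] = [3] − [2].
This gives a 6×10 integer matrix of rank 5; reducing to Smith normal form yields diagonal entries (1,1,1,1,1).

The boundary map ∂_2: C_2 → C_1 acts by ∂[p,q,r] = [q,r] − [p,r] + [p,q]. For instance
  ∂[1,2,5] = [2,5] − [1,5] + [1,2],
  ∂[2,4,5] = [4,5] − [2,5] + [2,4].
As a 10×5 matrix over Z this has rank 4, with invariant factors (1,1,1,1).

The boundary map ∂_3: C_3 → C_2 sends each 3-simplex σ to the alternating sum Σ_i (−1)^i (σ with its i-th vertex removed). For instance
  ∂[1,2,4,5] = [2,4,5] − [1,4,5] + [1,2,5] − [1,2,4].
The resulting 5×1 matrix has rank 1, and its Smith normal form has invariant factors (1).

Computing H_k = (kernel of ∂_k) / (image of ∂_{k+1}):

  H_0: rank C_0 − rank ∂_1 = 6 − 5 = 1, and the invariant factors of ∂_1 are all 1, so H_0 = Z.
  H_1: rank ker ∂_1 − rank ∂_2 = (10 − 5) − 4 = 1, and the invariant factors of ∂_2 are all 1, so H_1 = Z.
  H_2: rank ker ∂_2 − rank ∂_3 = (5 − 4) − 1 = 0, and the invariant factors of ∂_3 are all 1, so H_2 = 0.
  H_3: rank ker ∂_3 − rank ∂_4 = (1 − 1) − 0 = 0, and there is no ∂_4, so H_3 = 0.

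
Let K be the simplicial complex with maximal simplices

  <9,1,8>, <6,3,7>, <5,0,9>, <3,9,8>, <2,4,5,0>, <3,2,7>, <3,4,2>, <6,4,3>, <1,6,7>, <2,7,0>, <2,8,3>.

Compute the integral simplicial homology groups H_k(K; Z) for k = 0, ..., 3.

H_0 ≅ Z,  H_1 ≅ Z^2,  H_2 = 0,  H_3 = 0.

We work with the vertex ordering 0 < 1 < 2 < 3 < 4 < 5 < 6 < 7 < 8 < 9. The simplices of K, each written with vertices in increasing order, are:

  0-simplices (10): [0], [1], [2], [3], [4], [5], [6], [7], [8], [9]
  1-simplices (24): (24 of them)
  2-simplices (14): [0,2,4], [0,2,5], [0,2,7], [0,4,5], [0,5,9], [1,6,7], [1,8,9], [2,3,4], [2,3,7], [2,3,8], [2,4,5], [3,4,6], [3,6,7], [3,8,9]
  3-simplices (1): [0,2,4,5]

so the chain groups are C_0 ≅ Z^10, C_1 ≅ Z^24, C_2 ≅ Z^14, C_3 ≅ Z^1.

∂_1: C_1 → C_0 sends each edge [p,q] (with p < q) to q − p.
As a 10×24 matrix over Z this has rank 9, with invariant factors (1,1,1,1,1,1,1,1,1).

The boundary map ∂_2: C_2 → C_1 acts by ∂[p,q,r] = [q,r] − [p,r] + [p,q]. For instance
  ∂[2,3,4] = [3,4] − [2,4] + [2,3],
  ∂[0,2,5] = [2,5] − [0,5] + [0,2].
The 24×14 boundary matrix has rank 13 and Smith normal form diag(1,1,1,1,1,1,1,1,1,1,1,1,1).

Boundary ∂_3: C_3 → C_2 sends each 3-simplex σ to the alternating sum Σ_i (−1)^i (σ with its i-th vertex removed). For instance
  ∂[0,2,4,5] = [2,4,5] − [0,4,5] + [0,2,5] − [0,2,4].
This gives a 14×1 integer matrix of rank 1; reducing to Smith normal form yields diagonal entries (1).

Now H_k = ker ∂_k / im ∂_{k+1}, so:

  H_0: rank C_0 − rank ∂_1 = 10 − 9 = 1, and the invariant factors of ∂_1 are all 1, so H_0 = Z.
  H_1: rank ker ∂_1 − rank ∂_2 = (24 − 9) − 13 = 2, and the invariant factors of ∂_2 are all 1, so H_1 = Z^2.
  H_2: rank ker ∂_2 − rank ∂_3 = (14 − 13) − 1 = 0, and the invariant factors of ∂_3 are all 1, so H_2 = 0.
  H_3: rank ker ∂_3 − rank ∂_4 = (1 − 1) − 0 = 0, and there is no ∂_4, so H_3 = 0.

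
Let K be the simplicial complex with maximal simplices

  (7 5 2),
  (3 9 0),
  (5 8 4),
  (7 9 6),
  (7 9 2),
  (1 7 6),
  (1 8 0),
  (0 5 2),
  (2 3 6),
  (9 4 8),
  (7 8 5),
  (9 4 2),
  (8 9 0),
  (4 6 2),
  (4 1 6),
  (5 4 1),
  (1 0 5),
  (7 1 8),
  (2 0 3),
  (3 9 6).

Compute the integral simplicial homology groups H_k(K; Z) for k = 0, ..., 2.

Order the vertices as 0 < 1 < 2 < 3 < 4 < 5 < 6 < 7 < 8 < 9. Listing each simplex with vertices in this order, K has dimension 2 with simplices:

  0-simplices (10): [0], [1], [2], [3], [4], [5], [6], [7], [8], [9]
  1-simplices (30): (30 of them)
  2-simplices (20): (20 of them)

Hence C_0 ≅ Z^10, C_1 ≅ Z^30, C_2 ≅ Z^20.

∂_1: C_1 → C_0 is given by ∂[p,q] = [q] − [p]. For instance
  ∂[2,9] = [9] − [2].
The resulting 10×30 matrix has rank 9, and its Smith normal form has invariant factors (1,1,1,1,1,1,1,1,1).

Boundary ∂_2: C_2 → C_1 sends each 2-simplex [p,q,r] to [q,r] − [p,r] + [p,q]. For instance
  ∂[1,4,5] = [4,5] − [1,5] + [1,4],
  ∂[4,8,9] = [8,9] − [4,9] + [4,8].
This gives a 30×20 integer matrix of rank 20; reducing to Smith normal form yields diagonal entries (1,1,1,1,1,1,1,1,1,1,1,1,1,1,1,1,1,1,1,2).

Reading off H_k = ker ∂_k / im ∂_{k+1}:

  H_0: rank C_0 − rank ∂_1 = 10 − 9 = 1, and the invariant factors of ∂_1 are all 1, so H_0 ≅ Z.
  H_1: rank ker ∂_1 − rank ∂_2 = (30 − 9) − 20 = 1, and ∂_2 has invariant factor 2 > 1, so H_1 ≅ Z ⊕ Z/2.
  H_2: rank ker ∂_2 − rank ∂_3 = (20 − 20) − 0 = 0, and there is no ∂_3, so H_2 ≅ 0.

(K is a triangulation of the Klein bottle.)

H_0 ≅ Z,  H_1 ≅ Z ⊕ Z/2,  H_2 = 0.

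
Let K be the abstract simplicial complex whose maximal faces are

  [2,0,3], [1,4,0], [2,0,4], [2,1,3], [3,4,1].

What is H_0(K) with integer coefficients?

H_0 ≅ Z.

Fix the vertex order 0 < 1 < 2 < 3 < 4 and write every simplex with vertices in increasing order. Then dim K = 2 and the simplices of K are:

  0-simplices (5): [0], [1], [2], [3], [4]
  1-simplices (10): [0,1], [0,2], [0,3], [0,4], [1,2], [1,3], [1,4], [2,3], [2,4], [3,4]
  2-simplices (5): [0,1,4], [0,2,3], [0,2,4], [1,2,3], [1,3,4]

so the chain groups are C_0 ≅ Z^5, C_1 ≅ Z^10, C_2 ≅ Z^5.

∂_1: C_1 → C_0 maps an edge to its endpoints' difference, ∂[p,q] = q − p.
This gives a 5×10 integer matrix of rank 4; reducing to Smith normal form yields diagonal entries (1,1,1,1).

Boundary ∂_2: C_2 → C_1 acts by ∂[p,q,r] = [q,r] − [p,r] + [p,q]. For instance
  ∂[0,2,4] = [2,4] − [0,4] + [0,2],
  ∂[1,2,3] = [2,3] − [1,3] + [1,2].
This gives a 10×5 integer matrix of rank 5; reducing to Smith normal form yields diagonal entries (1,1,1,1,1).

Now H_k = ker ∂_k / im ∂_{k+1}, so:

  H_0: rank C_0 − rank ∂_1 = 5 − 4 = 1, and the invariant factors of ∂_1 are all 1, so H_0 = Z.

(K is a triangulation of the Möbius band.)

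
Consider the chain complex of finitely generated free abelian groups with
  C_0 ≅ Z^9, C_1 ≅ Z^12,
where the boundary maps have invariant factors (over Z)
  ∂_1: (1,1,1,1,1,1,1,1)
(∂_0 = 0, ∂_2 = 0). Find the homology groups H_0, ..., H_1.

H_0 ≅ Z,  H_1 ≅ Z^4.

H_0: b_0 = 9 − 0 − 8 = 1; torsion from ∂_1 factors > 1: none. So H_0 ≅ Z.
H_1: b_1 = 12 − 8 − 0 = 4; torsion from ∂_2 factors > 1: none. So H_1 ≅ Z^4.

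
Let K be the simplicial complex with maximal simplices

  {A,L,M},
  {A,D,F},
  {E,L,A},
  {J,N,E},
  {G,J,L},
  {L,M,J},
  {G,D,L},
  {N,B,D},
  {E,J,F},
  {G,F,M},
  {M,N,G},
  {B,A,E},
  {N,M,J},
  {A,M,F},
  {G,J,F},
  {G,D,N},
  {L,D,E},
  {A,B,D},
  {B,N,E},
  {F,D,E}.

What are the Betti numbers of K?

Order the vertices as A < B < D < E < F < G < J < L < M < N. Listing each simplex with vertices in this order, K has dimension 2 with simplices:

  0-simplices (10): A, B, D, E, F, G, J, L, M, N
  1-simplices (30): AB, AD, AE, AF, AL, AM, BD, BE, BN, DE, DF, DG, DL, DN, EF, EJ, EL, EN, FG, FJ, FM, GJ, GL, GM, GN, JL, JM, JN, LM, MN
  2-simplices (20): ABD, ABE, ADF, AEL, AFM, ALM, BDN, BEN, DEF, DEL, DGL, DGN, EFJ, EJN, FGJ, FGM, GJL, GMN, JLM, JMN

so the chain groups are C_0 ≅ Z^10, C_1 ≅ Z^30, C_2 ≅ Z^20.

∂_1: C_1 → C_0 maps an edge to its endpoints' difference, ∂[p,q] = q − p.
This gives a 10×30 integer matrix of rank 9; reducing to Smith normal form yields diagonal entries (1,1,1,1,1,1,1,1,1).

Boundary ∂_2: C_2 → C_1 sends each 2-simplex [p,q,r] to [q,r] − [p,r] + [p,q]. For instance
  ∂DEF = EF − DF + DE,
  ∂JMN = MN − JN + JM.
This gives a 30×20 integer matrix of rank 20; reducing to Smith normal form yields diagonal entries (1,1,1,1,1,1,1,1,1,1,1,1,1,1,1,1,1,1,1,2).

Now H_k = ker ∂_k / im ∂_{k+1}, so:

  H_0: rank C_0 − rank ∂_1 = 10 − 9 = 1, and the invariant factors of ∂_1 are all 1, so H_0 ≅ Z.
  H_1: rank ker ∂_1 − rank ∂_2 = (30 − 9) − 20 = 1, and ∂_2 has invariant factor 2 > 1, so H_1 ≅ Z ⊕ Z/2.
  H_2: rank ker ∂_2 − rank ∂_3 = (20 − 20) − 0 = 0, and there is no ∂_3, so H_2 ≅ 0.

As a check, the Euler characteristic is 10 − 30 + 20 = 0, which agrees with 1 − 1 + 0 = 0.
(K is a triangulation of the Klein bottle.)

Hence the Betti numbers are b_0 = 1, b_1 = 1, b_2 = 0.

b_0 = 1, b_1 = 1, b_2 = 0.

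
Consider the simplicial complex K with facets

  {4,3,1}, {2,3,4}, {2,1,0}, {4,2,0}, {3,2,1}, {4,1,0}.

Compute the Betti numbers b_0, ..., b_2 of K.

b_0 = 1, b_1 = 0, b_2 = 1.

We work with the vertex ordering 0 < 1 < 2 < 3 < 4. The simplices of K, each written with vertices in increasing order, are:

  0-simplices (5): [0], [1], [2], [3], [4]
  1-simplices (9): [0,1], [0,2], [0,4], [1,2], [1,3], [1,4], [2,3], [2,4], [3,4]
  2-simplices (6): [0,1,2], [0,1,4], [0,2,4], [1,2,3], [1,3,4], [2,3,4]

giving chain groups C_0 ≅ Z^5, C_1 ≅ Z^9, C_2 ≅ Z^6.

The boundary map ∂_1: C_1 → C_0 is given by ∂[p,q] = [q] − [p].
This gives a 5×9 integer matrix of rank 4; reducing to Smith normal form yields diagonal entries (1,1,1,1).

The boundary map ∂_2: C_2 → C_1 sends each 2-simplex [p,q,r] to [q,r] − [p,r] + [p,q]. For instance
  ∂[2,3,4] = [3,4] − [2,4] + [2,3],
  ∂[0,2,4] = [2,4] − [0,4] + [0,2].
As a 9×6 matrix over Z this has rank 5, with invariant factors (1,1,1,1,1).

Reading off H_k = ker ∂_k / im ∂_{k+1}:

  H_0: rank C_0 − rank ∂_1 = 5 − 4 = 1, and the invariant factors of ∂_1 are all 1, so H_0 ≅ Z.
  H_1: rank ker ∂_1 − rank ∂_2 = (9 − 4) − 5 = 0, and the invariant factors of ∂_2 are all 1, so H_1 ≅ 0.
  H_2: rank ker ∂_2 − rank ∂_3 = (6 − 5) − 0 = 1, and there is no ∂_3, so H_2 ≅ Z.

Hence the Betti numbers are b_0 = 1, b_1 = 0, b_2 = 1.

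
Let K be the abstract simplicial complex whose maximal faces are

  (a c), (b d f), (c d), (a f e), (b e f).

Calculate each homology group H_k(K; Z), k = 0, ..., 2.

H_0 ≅ Z,  H_1 ≅ Z,  H_2 = 0.

Order the vertices as a < b < c < d < e < f. Listing each simplex with vertices in this order, K has dimension 2 with simplices:

  0-simplices (6): a, b, c, d, e, f
  1-simplices (9): ac, ae, af, bd, be, bf, cd, df, ef
  2-simplices (3): aef, bdf, bef

Hence C_0 ≅ Z^6, C_1 ≅ Z^9, C_2 ≅ Z^3.

∂_1: C_1 → C_0 sends each edge [p,q] (with p < q) to q − p. For instance
  ∂af = f − a.
As a 6×9 matrix over Z this has rank 5, with invariant factors (1,1,1,1,1).

∂_2: C_2 → C_1 maps a triangle to the signed sum of its edges. For instance
  ∂bef = ef − bf + be,
  ∂aef = ef − af + ae.
As a 9×3 matrix over Z this has rank 3, with invariant factors (1,1,1).

From H_k ≅ ker(∂_k) / im(∂_{k+1}) we obtain:

  H_0: rank C_0 − rank ∂_1 = 6 − 5 = 1, and the invariant factors of ∂_1 are all 1, so H_0 ≅ Z.
  H_1: rank ker ∂_1 − rank ∂_2 = (9 − 5) − 3 = 1, and the invariant factors of ∂_2 are all 1, so H_1 ≅ Z.
  H_2: rank ker ∂_2 − rank ∂_3 = (3 − 3) − 0 = 0, and there is no ∂_3, so H_2 ≅ 0.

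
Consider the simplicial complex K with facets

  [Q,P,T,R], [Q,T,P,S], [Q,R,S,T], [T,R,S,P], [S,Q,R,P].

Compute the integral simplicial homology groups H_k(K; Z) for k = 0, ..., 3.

Take the total order P < Q < R < S < T on the vertex set. Then K (dimension 3) consists of the simplices:

  0-simplices (5): P, Q, R, S, T
  1-simplices (10): PQ, PR, PS, PT, QR, QS, QT, RS, RT, ST
  2-simplices (10): PQR, PQS, PQT, PRS, PRT, PST, QRS, QRT, QST, RST
  3-simplices (5): PQRS, PQRT, PQST, PRST, QRST

giving chain groups C_0 ≅ Z^5, C_1 ≅ Z^10, C_2 ≅ Z^10, C_3 ≅ Z^5.

∂_1: C_1 → C_0 maps an edge to its endpoints' difference, ∂[p,q] = q − p. For instance
  ∂RT = T − R.
The 5×10 boundary matrix has rank 4 and Smith normal form diag(1,1,1,1).

Boundary ∂_2: C_2 → C_1 sends each 2-simplex [p,q,r] to [q,r] − [p,r] + [p,q]. For instance
  ∂PQR = QR − PR + PQ,
  ∂PQT = QT − PT + PQ.
As a 10×10 matrix over Z this has rank 6, with invariant factors (1,1,1,1,1,1).

The boundary map ∂_3: C_3 → C_2 sends each 3-simplex σ to the alternating sum Σ_i (−1)^i (σ with its i-th vertex removed). For instance
  ∂PRST = RST − PST + PRT − PRS,
  ∂QRST = RST − QST + QRT − QRS.
As a 10×5 matrix over Z this has rank 4, with invariant factors (1,1,1,1).

Reading off H_k = ker ∂_k / im ∂_{k+1}:

  H_0: rank C_0 − rank ∂_1 = 5 − 4 = 1, and the invariant factors of ∂_1 are all 1, so H_0 = Z.
  H_1: rank ker ∂_1 − rank ∂_2 = (10 − 4) − 6 = 0, and the invariant factors of ∂_2 are all 1, so H_1 = 0.
  H_2: rank ker ∂_2 − rank ∂_3 = (10 − 6) − 4 = 0, and the invariant factors of ∂_3 are all 1, so H_2 = 0.
  H_3: rank ker ∂_3 − rank ∂_4 = (5 − 4) − 0 = 1, and there is no ∂_4, so H_3 = Z.

H_0 = Z,  H_1 = 0,  H_2 = 0,  H_3 = Z.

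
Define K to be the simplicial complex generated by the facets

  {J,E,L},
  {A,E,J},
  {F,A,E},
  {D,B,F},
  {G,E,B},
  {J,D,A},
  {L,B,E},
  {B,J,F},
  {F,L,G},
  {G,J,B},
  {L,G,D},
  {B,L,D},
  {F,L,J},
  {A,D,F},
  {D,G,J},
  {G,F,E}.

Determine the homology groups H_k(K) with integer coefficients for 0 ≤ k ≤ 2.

We work with the vertex ordering A < B < D < E < F < G < J < L. The simplices of K, each written with vertices in increasing order, are:

  0-simplices (8): A, B, D, E, F, G, J, L
  1-simplices (24): AD, AE, AF, AJ, BD, BE, BF, BG, BJ, BL, DF, DG, DJ, DL, EF, EG, EJ, EL, FG, FJ, FL, GJ, GL, JL
  2-simplices (16): ADF, ADJ, AEF, AEJ, BDF, BDL, BEG, BEL, BFJ, BGJ, DGJ, DGL, EFG, EJL, FGL, FJL

giving chain groups C_0 ≅ Z^8, C_1 ≅ Z^24, C_2 ≅ Z^16.

The boundary map ∂_1: C_1 → C_0 maps an edge to its endpoints' difference, ∂[p,q] = q − p.
This gives a 8×24 integer matrix of rank 7; reducing to Smith normal form yields diagonal entries (1,1,1,1,1,1,1).

Boundary ∂_2: C_2 → C_1 acts by ∂[p,q,r] = [q,r] − [p,r] + [p,q]. For instance
  ∂ADJ = DJ − AJ + AD,
  ∂EJL = JL − EL + EJ.
The 24×16 boundary matrix has rank 15 and Smith normal form diag(1,1,1,1,1,1,1,1,1,1,1,1,1,1,1).

From H_k ≅ ker(∂_k) / im(∂_{k+1}) we obtain:

  H_0: rank C_0 − rank ∂_1 = 8 − 7 = 1, and the invariant factors of ∂_1 are all 1, so H_0 = Z.
  H_1: rank ker ∂_1 − rank ∂_2 = (24 − 7) − 15 = 2, and the invariant factors of ∂_2 are all 1, so H_1 = Z^2.
  H_2: rank ker ∂_2 − rank ∂_3 = (16 − 15) − 0 = 1, and there is no ∂_3, so H_2 = Z.

(K is a triangulation of the torus T^2.)

H_0 = Z,  H_1 = Z^2,  H_2 = Z.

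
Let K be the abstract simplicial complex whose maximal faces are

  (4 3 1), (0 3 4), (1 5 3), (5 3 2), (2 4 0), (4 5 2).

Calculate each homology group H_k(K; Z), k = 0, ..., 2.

H_0 = Z,  H_1 = Z,  H_2 = 0.

Fix the vertex order 0 < 1 < 2 < 3 < 4 < 5 and write every simplex with vertices in increasing order. Then dim K = 2 and the simplices of K are:

  0-simplices (6): [0], [1], [2], [3], [4], [5]
  1-simplices (12): [0,2], [0,3], [0,4], [1,3], [1,4], [1,5], [2,3], [2,4], [2,5], [3,4], [3,5], [4,5]
  2-simplices (6): [0,2,4], [0,3,4], [1,3,4], [1,3,5], [2,3,5], [2,4,5]

Hence C_0 ≅ Z^6, C_1 ≅ Z^12, C_2 ≅ Z^6.

The boundary map ∂_1: C_1 → C_0 is given by ∂[p,q] = [q] − [p]. For instance
  ∂[0,4] = [4] − [0].
As a 6×12 matrix over Z this has rank 5, with invariant factors (1,1,1,1,1).

Boundary ∂_2: C_2 → C_1 sends each 2-simplex [p,q,r] to [q,r] − [p,r] + [p,q]. For instance
  ∂[2,4,5] = [4,5] − [2,5] + [2,4],
  ∂[1,3,5] = [3,5] − [1,5] + [1,3].
The 12×6 boundary matrix has rank 6 and Smith normal form diag(1,1,1,1,1,1).

Now H_k = ker ∂_k / im ∂_{k+1}, so:

  H_0: rank C_0 − rank ∂_1 = 6 − 5 = 1, and the invariant factors of ∂_1 are all 1, so H_0 = Z.
  H_1: rank ker ∂_1 − rank ∂_2 = (12 − 5) − 6 = 1, and the invariant factors of ∂_2 are all 1, so H_1 = Z.
  H_2: rank ker ∂_2 − rank ∂_3 = (6 − 6) − 0 = 0, and there is no ∂_3, so H_2 = 0.

As a check, the Euler characteristic is 6 − 12 + 6 = 0, which agrees with 1 − 1 + 0 = 0.
(K is a triangulation of the cylinder S^1 x I.)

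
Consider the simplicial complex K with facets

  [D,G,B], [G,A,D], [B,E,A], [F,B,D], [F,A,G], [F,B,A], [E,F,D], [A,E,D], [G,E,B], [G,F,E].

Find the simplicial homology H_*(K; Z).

We work with the vertex ordering A < B < D < E < F < G. The simplices of K, each written with vertices in increasing order, are:

  0-simplices (6): A, B, D, E, F, G
  1-simplices (15): AB, AD, AE, AF, AG, BD, BE, BF, BG, DE, DF, DG, EF, EG, FG
  2-simplices (10): ABE, ABF, ADE, ADG, AFG, BDF, BDG, BEG, DEF, EFG

so the chain groups are C_0 ≅ Z^6, C_1 ≅ Z^15, C_2 ≅ Z^10.

Boundary ∂_1: C_1 → C_0 is given by ∂[p,q] = [q] − [p].
The 6×15 boundary matrix has rank 5 and Smith normal form diag(1,1,1,1,1).

∂_2: C_2 → C_1 acts by ∂[p,q,r] = [q,r] − [p,r] + [p,q]. For instance
  ∂ABF = BF − AF + AB,
  ∂BDF = DF − BF + BD.
The resulting 15×10 matrix has rank 10, and its Smith normal form has invariant factors (1,1,1,1,1,1,1,1,1,2).

Reading off H_k = ker ∂_k / im ∂_{k+1}:

  H_0: rank C_0 − rank ∂_1 = 6 − 5 = 1, and the invariant factors of ∂_1 are all 1, so H_0 = Z.
  H_1: rank ker ∂_1 − rank ∂_2 = (15 − 5) − 10 = 0, and ∂_2 has invariant factor 2 > 1, so H_1 = Z/2.
  H_2: rank ker ∂_2 − rank ∂_3 = (10 − 10) − 0 = 0, and there is no ∂_3, so H_2 = 0.

H_0 ≅ Z,  H_1 ≅ Z/2,  H_2 = 0.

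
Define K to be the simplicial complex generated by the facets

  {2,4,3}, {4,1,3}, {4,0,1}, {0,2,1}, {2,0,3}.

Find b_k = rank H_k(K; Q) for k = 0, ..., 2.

Fix the vertex order 0 < 1 < 2 < 3 < 4 and write every simplex with vertices in increasing order. Then dim K = 2 and the simplices of K are:

  0-simplices (5): [0], [1], [2], [3], [4]
  1-simplices (10): [0,1], [0,2], [0,3], [0,4], [1,2], [1,3], [1,4], [2,3], [2,4], [3,4]
  2-simplices (5): [0,1,2], [0,1,4], [0,2,3], [1,3,4], [2,3,4]

so the chain groups are C_0 ≅ Z^5, C_1 ≅ Z^10, C_2 ≅ Z^5.

∂_1: C_1 → C_0 maps an edge to its endpoints' difference, ∂[p,q] = q − p.
The 5×10 boundary matrix has rank 4 and Smith normal form diag(1,1,1,1).

∂_2: C_2 → C_1 acts by ∂[p,q,r] = [q,r] − [p,r] + [p,q]. For instance
  ∂[1,3,4] = [3,4] − [1,4] + [1,3],
  ∂[0,1,2] = [1,2] − [0,2] + [0,1].
The resulting 10×5 matrix has rank 5, and its Smith normal form has invariant factors (1,1,1,1,1).

From H_k ≅ ker(∂_k) / im(∂_{k+1}) we obtain:

  H_0: rank C_0 − rank ∂_1 = 5 − 4 = 1, and the invariant factors of ∂_1 are all 1, so H_0 ≅ Z.
  H_1: rank ker ∂_1 − rank ∂_2 = (10 − 4) − 5 = 1, and the invariant factors of ∂_2 are all 1, so H_1 ≅ Z.
  H_2: rank ker ∂_2 − rank ∂_3 = (5 − 5) − 0 = 0, and there is no ∂_3, so H_2 ≅ 0.

As a check, the Euler characteristic is 5 − 10 + 5 = 0, which agrees with 1 − 1 + 0 = 0.
(K is a triangulation of the Möbius band.)

Hence the Betti numbers are b_0 = 1, b_1 = 1, b_2 = 0.

b_0 = 1, b_1 = 1, b_2 = 0.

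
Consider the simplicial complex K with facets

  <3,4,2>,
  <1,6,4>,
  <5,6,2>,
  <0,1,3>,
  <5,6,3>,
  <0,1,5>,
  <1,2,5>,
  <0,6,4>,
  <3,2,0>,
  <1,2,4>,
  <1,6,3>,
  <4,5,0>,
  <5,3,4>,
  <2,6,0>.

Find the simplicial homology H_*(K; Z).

K has 7 vertices, 21 edges, 14 triangles.
rank ∂_0 = 0, rank ∂_1 = 6 ⇒ b_0 = 7 − 0 − 6 = 1; all invariant factors of ∂_1 are 1 so no torsion. So H_0 ≅ Z.
rank ∂_1 = 6, rank ∂_2 = 13 ⇒ b_1 = 21 − 6 − 13 = 2; all invariant factors of ∂_2 are 1 so no torsion. So H_1 ≅ Z^2.
rank ∂_2 = 13, rank ∂_3 = 0 ⇒ b_2 = 14 − 13 − 0 = 1. So H_2 ≅ Z.

H_0 ≅ Z,  H_1 ≅ Z^2,  H_2 ≅ Z.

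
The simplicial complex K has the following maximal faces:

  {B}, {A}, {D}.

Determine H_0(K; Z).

H_0 = Z^3.

Fix the vertex order A < B < D and write every simplex with vertices in increasing order. Then dim K = 0 and the simplices of K are:

  0-simplices (3): A, B, D

giving chain groups C_0 ≅ Z^3.

Reading off H_k = ker ∂_k / im ∂_{k+1}:

  H_0: rank C_0 − rank ∂_1 = 3 − 0 = 3, and there is no ∂_1, so H_0 ≅ Z^3.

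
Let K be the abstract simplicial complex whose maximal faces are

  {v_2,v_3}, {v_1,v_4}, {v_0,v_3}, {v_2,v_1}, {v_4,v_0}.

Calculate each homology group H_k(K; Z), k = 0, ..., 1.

We work with the vertex ordering v_0 < v_1 < v_2 < v_3 < v_4. The simplices of K, each written with vertices in increasing order, are:

  0-simplices (5): [v_0], [v_1], [v_2], [v_3], [v_4]
  1-simplices (5): [v_0,v_3], [v_0,v_4], [v_1,v_2], [v_1,v_4], [v_2,v_3]

Hence C_0 ≅ Z^5, C_1 ≅ Z^5.

Boundary ∂_1: C_1 → C_0 is given by ∂[p,q] = [q] − [p].
The 5×5 boundary matrix has rank 4 and Smith normal form diag(1,1,1,1).

Now H_k = ker ∂_k / im ∂_{k+1}, so:

  H_0: rank C_0 − rank ∂_1 = 5 − 4 = 1, and the invariant factors of ∂_1 are all 1, so H_0 ≅ Z.
  H_1: rank ker ∂_1 − rank ∂_2 = (5 − 4) − 0 = 1, and there is no ∂_2, so H_1 ≅ Z.

(K is a triangulation of the circle S^1.)

H_0 ≅ Z,  H_1 ≅ Z.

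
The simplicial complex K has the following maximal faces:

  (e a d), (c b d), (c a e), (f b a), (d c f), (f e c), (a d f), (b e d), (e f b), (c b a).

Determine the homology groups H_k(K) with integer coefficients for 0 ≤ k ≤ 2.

H_0 ≅ Z,  H_1 ≅ Z/2,  H_2 = 0.

Take the total order a < b < c < d < e < f on the vertex set. Then K (dimension 2) consists of the simplices:

  0-simplices (6): a, b, c, d, e, f
  1-simplices (15): ab, ac, ad, ae, af, bc, bd, be, bf, cd, ce, cf, de, df, ef
  2-simplices (10): abc, abf, ace, ade, adf, bcd, bde, bef, cdf, cef

giving chain groups C_0 ≅ Z^6, C_1 ≅ Z^15, C_2 ≅ Z^10.

∂_1: C_1 → C_0 is given by ∂[p,q] = [q] − [p]. For instance
  ∂cd = d − c.
This gives a 6×15 integer matrix of rank 5; reducing to Smith normal form yields diagonal entries (1,1,1,1,1).

Boundary ∂_2: C_2 → C_1 acts by ∂[p,q,r] = [q,r] − [p,r] + [p,q]. For instance
  ∂bcd = cd − bd + bc,
  ∂abc = bc − ac + ab.
The 15×10 boundary matrix has rank 10 and Smith normal form diag(1,1,1,1,1,1,1,1,1,2).

From H_k ≅ ker(∂_k) / im(∂_{k+1}) we obtain:

  H_0: rank C_0 − rank ∂_1 = 6 − 5 = 1, and the invariant factors of ∂_1 are all 1, so H_0 = Z.
  H_1: rank ker ∂_1 − rank ∂_2 = (15 − 5) − 10 = 0, and ∂_2 has invariant factor 2 > 1, so H_1 = Z/2.
  H_2: rank ker ∂_2 − rank ∂_3 = (10 − 10) − 0 = 0, and there is no ∂_3, so H_2 = 0.

(K is a triangulation of the real projective plane RP^2.)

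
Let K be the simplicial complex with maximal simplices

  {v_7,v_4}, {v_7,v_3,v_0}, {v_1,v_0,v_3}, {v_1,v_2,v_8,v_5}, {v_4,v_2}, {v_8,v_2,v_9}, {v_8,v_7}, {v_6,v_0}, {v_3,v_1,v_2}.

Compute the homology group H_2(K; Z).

Fix the vertex order v_0 < v_1 < v_2 < v_3 < v_4 < v_5 < v_6 < v_7 < v_8 < v_9 and write every simplex with vertices in increasing order. Then dim K = 3 and the simplices of K are:

  0-simplices (10): [v_0], [v_1], [v_2], [v_3], [v_4], [v_5], [v_6], [v_7], [v_8], [v_9]
  1-simplices (18): (18 of them)
  2-simplices (8): [v_0,v_1,v_3], [v_0,v_3,v_7], [v_1,v_2,v_3], [v_1,v_2,v_5], [v_1,v_2,v_8], [v_1,v_5,v_8], [v_2,v_5,v_8], [v_2,v_8,v_9]
  3-simplices (1): [v_1,v_2,v_5,v_8]

so the chain groups are C_0 ≅ Z^10, C_1 ≅ Z^18, C_2 ≅ Z^8, C_3 ≅ Z^1.

The boundary map ∂_1: C_1 → C_0 sends each edge [p,q] (with p < q) to q − p. For instance
  ∂[v_1,v_5] = [v_5] − [v_1].
As a 10×18 matrix over Z this has rank 9, with invariant factors (1,1,1,1,1,1,1,1,1).

∂_2: C_2 → C_1 maps a triangle to the signed sum of its edges. For instance
  ∂[v_0,v_3,v_7] = [v_3,v_7] − [v_0,v_7] + [v_0,v_3],
  ∂[v_1,v_2,v_8] = [v_2,v_8] − [v_1,v_8] + [v_1,v_2].
As a 18×8 matrix over Z this has rank 7, with invariant factors (1,1,1,1,1,1,1).

∂_3: C_3 → C_2 sends each 3-simplex σ to the alternating sum Σ_i (−1)^i (σ with its i-th vertex removed). For instance
  ∂[v_1,v_2,v_5,v_8] = [v_2,v_5,v_8] − [v_1,v_5,v_8] + [v_1,v_2,v_8] − [v_1,v_2,v_5].
The resulting 8×1 matrix has rank 1, and its Smith normal form has invariant factors (1).

Computing H_k = (kernel of ∂_k) / (image of ∂_{k+1}):

  H_2: rank ker ∂_2 − rank ∂_3 = (8 − 7) − 1 = 0, and the invariant factors of ∂_3 are all 1, so H_2 = 0.

H_2 ≅ 0.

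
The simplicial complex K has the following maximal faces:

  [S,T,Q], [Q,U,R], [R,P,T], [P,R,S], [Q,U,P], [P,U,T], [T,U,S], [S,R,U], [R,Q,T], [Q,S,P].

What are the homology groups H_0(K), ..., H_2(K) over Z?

H_0 ≅ Z,  H_1 ≅ Z/2Z,  H_2 = 0.

K has 6 vertices, 15 edges, 10 triangles.
rank ∂_0 = 0, rank ∂_1 = 5 ⇒ b_0 = 6 − 0 − 5 = 1; all invariant factors of ∂_1 are 1 so no torsion. So H_0 ≅ Z.
rank ∂_1 = 5, rank ∂_2 = 10 ⇒ b_1 = 15 − 5 − 10 = 0; ∂_2 has invariant factor(s) [2] giving torsion. So H_1 ≅ Z/2Z.
rank ∂_2 = 10, rank ∂_3 = 0 ⇒ b_2 = 10 − 10 − 0 = 0. So H_2 ≅ 0.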